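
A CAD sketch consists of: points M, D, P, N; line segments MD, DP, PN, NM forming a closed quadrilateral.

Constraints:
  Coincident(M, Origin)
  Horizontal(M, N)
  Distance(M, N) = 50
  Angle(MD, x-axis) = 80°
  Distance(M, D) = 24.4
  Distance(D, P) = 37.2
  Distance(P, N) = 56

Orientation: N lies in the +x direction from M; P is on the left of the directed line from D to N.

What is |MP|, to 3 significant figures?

59.4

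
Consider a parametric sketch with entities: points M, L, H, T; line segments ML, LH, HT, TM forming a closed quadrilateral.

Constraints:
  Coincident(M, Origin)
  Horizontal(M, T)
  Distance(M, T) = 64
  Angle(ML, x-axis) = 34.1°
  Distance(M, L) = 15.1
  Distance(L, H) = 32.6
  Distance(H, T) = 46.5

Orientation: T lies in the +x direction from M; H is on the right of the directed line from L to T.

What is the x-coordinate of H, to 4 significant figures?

23.21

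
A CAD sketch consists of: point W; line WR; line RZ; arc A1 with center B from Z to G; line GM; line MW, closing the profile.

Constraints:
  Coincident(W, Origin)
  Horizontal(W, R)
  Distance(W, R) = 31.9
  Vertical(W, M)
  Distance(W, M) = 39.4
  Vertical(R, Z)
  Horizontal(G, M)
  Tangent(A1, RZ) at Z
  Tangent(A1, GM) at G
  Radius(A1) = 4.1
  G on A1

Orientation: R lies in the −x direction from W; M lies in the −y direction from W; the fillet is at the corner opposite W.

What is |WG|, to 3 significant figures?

48.2

W is at the origin; W and R share the same y with |WR| = 31.9 and R on the −x side, so R = (-31.9, 0.00). W and M share the same x with |WM| = 39.4 and M on the −y side, so M = (0.00, -39.4). The virtual corner opposite W is at (-31.9, -39.4). The tangent condition forces BZ to be normal to RZ and since A1 is tangent to GM there, BG ⟂ GM, with radius 4.1, so the center B sits 4.1 in from both sides at B = (-27.8, -35.3). That places the tangent points at Z = (-31.9, -35.3) on RZ and G = (-27.8, -39.4) on GM. Then |WG| = |G − W| = 48.2.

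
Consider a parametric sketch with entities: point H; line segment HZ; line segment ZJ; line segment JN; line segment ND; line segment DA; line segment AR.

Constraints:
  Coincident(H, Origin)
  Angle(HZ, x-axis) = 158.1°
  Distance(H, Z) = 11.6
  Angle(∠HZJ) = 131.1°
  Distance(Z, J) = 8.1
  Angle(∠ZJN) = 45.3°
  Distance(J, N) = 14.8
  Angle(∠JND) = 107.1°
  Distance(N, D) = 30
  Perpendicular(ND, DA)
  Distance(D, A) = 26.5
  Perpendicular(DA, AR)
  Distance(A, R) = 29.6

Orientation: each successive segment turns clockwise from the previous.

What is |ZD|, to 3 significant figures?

29.1

∠ZJN = 45.3° gives JN at -25.5° from the x-axis; with |JN| = 14.8, N = (-0.0685, 5.60). ∠JND = 107.1° gives ND at -98.4° from the x-axis; with |ND| = 30.0, D = (-4.45, -24.1). Then |ZD| = |D − Z| = 29.1.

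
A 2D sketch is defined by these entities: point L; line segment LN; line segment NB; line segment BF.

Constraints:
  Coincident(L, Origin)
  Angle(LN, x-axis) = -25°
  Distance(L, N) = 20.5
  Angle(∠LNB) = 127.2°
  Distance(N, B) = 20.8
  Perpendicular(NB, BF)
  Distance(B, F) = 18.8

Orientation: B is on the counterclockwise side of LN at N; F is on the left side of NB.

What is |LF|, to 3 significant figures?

33.3

L is at the origin; LN runs at -25.0° with length 20.5, so N = 20.5·(cos -25.0°, sin -25.0°) = (18.6, -8.66). ∠LNB = 127.2°, so NB runs at -25.0° + (180° − 127.2°) = 27.8° from the x-axis; with |NB| = 20.8, B = N + 20.8·(cos 27.8°, sin 27.8°) = (37.0, 1.04). The perpendicularity gives BF at right angles to NB; with |BF| = 18.8 on the left of NB, F = B + 18.8·(-0.466, 0.885) = (28.2, 17.7). Then |LF| = |F − L| = 33.3.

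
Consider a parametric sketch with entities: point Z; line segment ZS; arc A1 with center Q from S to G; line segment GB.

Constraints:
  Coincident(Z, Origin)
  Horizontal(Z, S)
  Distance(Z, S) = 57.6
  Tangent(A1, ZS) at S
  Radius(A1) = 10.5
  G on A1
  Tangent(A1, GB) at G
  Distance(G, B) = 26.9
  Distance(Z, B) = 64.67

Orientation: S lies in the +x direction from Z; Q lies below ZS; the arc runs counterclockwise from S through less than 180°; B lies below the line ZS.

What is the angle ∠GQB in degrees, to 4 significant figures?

68.68°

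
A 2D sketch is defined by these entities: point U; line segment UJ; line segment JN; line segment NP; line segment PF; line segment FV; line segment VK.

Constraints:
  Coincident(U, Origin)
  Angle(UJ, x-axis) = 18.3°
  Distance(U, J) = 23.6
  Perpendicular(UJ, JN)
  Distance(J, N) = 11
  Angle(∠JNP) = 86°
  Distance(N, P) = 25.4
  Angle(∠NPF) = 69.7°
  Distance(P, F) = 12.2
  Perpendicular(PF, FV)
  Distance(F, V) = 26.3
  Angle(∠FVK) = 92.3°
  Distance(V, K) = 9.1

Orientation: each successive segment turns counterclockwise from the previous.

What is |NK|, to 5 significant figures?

6.3739

The perpendicularity gives FV at right angles to PF, so FV runs at 42.600°; with |FV| = 26.3, V = (23.069, 17.037). ∠FVK = 92.3° gives VK at 130.30° from the x-axis; with |VK| = 9.1, K = (17.184, 23.977). Then |NK| = |K − N| = 6.3739.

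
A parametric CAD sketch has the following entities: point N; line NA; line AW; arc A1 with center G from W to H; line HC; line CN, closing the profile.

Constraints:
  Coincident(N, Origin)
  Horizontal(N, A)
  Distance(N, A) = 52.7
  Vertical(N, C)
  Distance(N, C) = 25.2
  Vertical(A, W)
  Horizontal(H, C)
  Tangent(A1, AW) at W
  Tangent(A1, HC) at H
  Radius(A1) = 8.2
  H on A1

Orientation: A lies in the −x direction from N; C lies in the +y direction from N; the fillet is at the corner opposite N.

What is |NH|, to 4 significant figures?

51.14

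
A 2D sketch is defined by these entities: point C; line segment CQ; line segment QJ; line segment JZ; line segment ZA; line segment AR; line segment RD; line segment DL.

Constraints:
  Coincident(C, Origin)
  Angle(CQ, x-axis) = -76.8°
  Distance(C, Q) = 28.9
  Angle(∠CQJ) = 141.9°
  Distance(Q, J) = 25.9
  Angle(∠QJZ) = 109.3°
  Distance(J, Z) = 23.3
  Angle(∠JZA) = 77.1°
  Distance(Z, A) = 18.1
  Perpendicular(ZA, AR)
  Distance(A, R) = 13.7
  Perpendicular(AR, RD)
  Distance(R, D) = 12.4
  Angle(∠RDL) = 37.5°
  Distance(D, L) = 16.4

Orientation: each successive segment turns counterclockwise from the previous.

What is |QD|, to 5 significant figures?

27.904

ZA ⟂ AR, so AR runs at -135.10°; with |AR| = 13.7, R = (24.091, -28.833). AR ⟂ RD, so RD runs at -45.100°; with |RD| = 12.4, D = (32.844, -37.616). Then |QD| = |D − Q| = 27.904.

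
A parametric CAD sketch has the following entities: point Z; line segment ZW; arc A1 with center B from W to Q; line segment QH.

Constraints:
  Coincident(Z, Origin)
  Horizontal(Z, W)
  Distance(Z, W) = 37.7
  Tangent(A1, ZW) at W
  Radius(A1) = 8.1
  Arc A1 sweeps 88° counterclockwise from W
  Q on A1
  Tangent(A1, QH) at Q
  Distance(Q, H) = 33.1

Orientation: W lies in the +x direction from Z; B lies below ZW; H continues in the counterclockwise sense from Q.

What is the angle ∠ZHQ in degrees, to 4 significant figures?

36.82°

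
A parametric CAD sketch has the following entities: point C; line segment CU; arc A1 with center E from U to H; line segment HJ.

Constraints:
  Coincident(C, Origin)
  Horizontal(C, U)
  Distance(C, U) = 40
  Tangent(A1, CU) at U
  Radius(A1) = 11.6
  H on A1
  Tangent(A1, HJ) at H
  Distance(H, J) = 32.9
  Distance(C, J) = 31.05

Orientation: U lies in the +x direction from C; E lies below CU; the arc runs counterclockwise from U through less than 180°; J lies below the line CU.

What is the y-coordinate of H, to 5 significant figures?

-4.1586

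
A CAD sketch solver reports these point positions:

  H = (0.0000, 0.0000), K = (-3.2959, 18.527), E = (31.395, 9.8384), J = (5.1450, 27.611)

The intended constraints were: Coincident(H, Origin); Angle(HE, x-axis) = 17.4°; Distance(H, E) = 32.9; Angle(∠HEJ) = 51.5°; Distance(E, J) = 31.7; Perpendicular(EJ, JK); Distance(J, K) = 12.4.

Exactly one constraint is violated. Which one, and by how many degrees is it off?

Perpendicular(EJ, JK) — off by 8.80°.

H = (0.00, 0.00) ✓; HE at 17.40° ✓; |HE| = 32.90 ✓; ∠HEJ = 51.50° ✓; |EJ| = 31.70 ✓; ∠(EJ, JK) = 81.20° ✗; |JK| = 12.40 ✓.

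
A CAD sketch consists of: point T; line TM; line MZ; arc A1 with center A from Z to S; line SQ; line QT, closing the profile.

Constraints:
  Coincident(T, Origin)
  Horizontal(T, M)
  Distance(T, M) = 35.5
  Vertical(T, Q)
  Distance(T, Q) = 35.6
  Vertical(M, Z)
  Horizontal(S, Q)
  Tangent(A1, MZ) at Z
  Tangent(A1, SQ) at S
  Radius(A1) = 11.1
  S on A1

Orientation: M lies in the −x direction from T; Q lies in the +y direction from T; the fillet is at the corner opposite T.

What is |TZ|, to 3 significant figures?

43.1

T is at the origin; TM is horizontal with |TM| = 35.5 and M on the −x side, so M = (-35.5, 0.00). T and Q share the same x with |TQ| = 35.6 and Q on the +y side, so Q = (0.00, 35.6). The virtual corner opposite T is at (-35.5, 35.6). Since A1 is tangent to MZ there, AZ ⟂ MZ and A1 meets SQ tangentially, so AS is at right angles to SQ, with radius 11.1, so the center A sits 11.1 in from both sides at A = (-24.4, 24.5). That places the tangent points at Z = (-35.5, 24.5) on MZ and S = (-24.4, 35.6) on SQ. Then |TZ| = |Z − T| = 43.1.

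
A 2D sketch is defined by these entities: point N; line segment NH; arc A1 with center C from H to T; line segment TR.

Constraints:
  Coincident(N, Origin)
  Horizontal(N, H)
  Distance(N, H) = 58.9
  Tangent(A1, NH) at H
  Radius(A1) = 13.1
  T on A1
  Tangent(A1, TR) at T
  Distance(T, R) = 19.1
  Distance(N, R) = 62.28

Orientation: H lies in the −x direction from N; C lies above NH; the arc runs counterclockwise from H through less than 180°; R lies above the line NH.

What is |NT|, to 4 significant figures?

49.20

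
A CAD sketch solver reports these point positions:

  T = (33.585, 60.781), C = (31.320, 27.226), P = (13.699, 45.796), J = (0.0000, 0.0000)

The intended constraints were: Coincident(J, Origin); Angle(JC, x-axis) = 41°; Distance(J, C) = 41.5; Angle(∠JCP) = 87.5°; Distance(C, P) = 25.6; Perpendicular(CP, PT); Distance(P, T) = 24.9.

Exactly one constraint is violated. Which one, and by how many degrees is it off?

Perpendicular(CP, PT) — off by 6.50°.

J = (0.00, 0.00) ✓; JC at 41.00° ✓; |JC| = 41.50 ✓; ∠JCP = 87.50° ✓; |CP| = 25.60 ✓; ∠(CP, PT) = 96.50° ✗; |PT| = 24.90 ✓.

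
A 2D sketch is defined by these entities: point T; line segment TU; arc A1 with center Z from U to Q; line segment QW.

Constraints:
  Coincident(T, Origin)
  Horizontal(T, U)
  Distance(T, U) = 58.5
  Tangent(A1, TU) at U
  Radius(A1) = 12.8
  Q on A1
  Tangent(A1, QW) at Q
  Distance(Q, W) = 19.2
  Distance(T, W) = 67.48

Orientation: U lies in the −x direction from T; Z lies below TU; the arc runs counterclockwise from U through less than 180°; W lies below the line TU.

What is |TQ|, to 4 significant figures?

71.72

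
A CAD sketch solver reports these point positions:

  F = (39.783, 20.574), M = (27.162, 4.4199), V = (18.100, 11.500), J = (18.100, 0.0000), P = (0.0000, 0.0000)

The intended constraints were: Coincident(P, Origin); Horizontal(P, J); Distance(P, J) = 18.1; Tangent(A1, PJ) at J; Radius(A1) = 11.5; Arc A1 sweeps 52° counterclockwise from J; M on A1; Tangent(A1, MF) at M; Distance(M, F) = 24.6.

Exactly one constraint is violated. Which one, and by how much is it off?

Distance(M, F) = 24.6 — off by 4.10.

P = (0.00, 0.00) ✓; P.y = 0.00, J.y = 0.00 ✓; |PJ| = 18.10 ✓; ∠(VJ, JP) = 90.00° ✓; |VJ| = 11.50 ✓; bearing(V→M) − bearing(V→J) = 52.00° ✓; |VM| = 11.50 ✓; ∠(VM, MF) = 90.00° ✓; |MF| = 20.50 ✗.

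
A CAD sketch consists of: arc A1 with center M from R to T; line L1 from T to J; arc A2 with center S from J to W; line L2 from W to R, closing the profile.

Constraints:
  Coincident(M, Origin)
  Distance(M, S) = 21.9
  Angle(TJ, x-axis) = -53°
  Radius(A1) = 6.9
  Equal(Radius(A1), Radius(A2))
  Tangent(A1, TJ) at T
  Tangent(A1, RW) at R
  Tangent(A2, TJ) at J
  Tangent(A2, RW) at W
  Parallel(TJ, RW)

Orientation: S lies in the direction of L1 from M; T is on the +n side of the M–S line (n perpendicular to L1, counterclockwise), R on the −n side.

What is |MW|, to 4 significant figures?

22.96

Tangency of A1 to both parallel lines with radius 6.9 puts T and R at M ± 6.9·n: T = (5.511, 4.153), R = (-5.511, -4.153). Equal radii place J and W the same way about S: J = S + 6.9·n = (18.69, -13.34), W = S − 6.9·n = (7.669, -21.64). Then |MW| = |W − M| = 22.96.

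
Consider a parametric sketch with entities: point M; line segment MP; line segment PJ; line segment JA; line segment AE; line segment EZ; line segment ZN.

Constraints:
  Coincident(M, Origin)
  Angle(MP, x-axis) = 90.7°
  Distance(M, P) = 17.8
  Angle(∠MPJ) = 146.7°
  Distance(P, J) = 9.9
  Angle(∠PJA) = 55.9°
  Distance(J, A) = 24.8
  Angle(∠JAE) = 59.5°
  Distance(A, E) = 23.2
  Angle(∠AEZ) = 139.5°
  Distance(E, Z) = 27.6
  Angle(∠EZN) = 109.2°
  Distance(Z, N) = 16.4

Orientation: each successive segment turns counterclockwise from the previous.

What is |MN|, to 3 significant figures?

45.2

∠AEZ = 139.5° gives EZ at 49.1° from the x-axis; with |EZ| = 27.6, Z = (26.0, 27.3). ∠EZN = 109.2° gives ZN at 120° from the x-axis; with |ZN| = 16.4, N = (17.8, 41.5). Then |MN| = |N − M| = 45.2.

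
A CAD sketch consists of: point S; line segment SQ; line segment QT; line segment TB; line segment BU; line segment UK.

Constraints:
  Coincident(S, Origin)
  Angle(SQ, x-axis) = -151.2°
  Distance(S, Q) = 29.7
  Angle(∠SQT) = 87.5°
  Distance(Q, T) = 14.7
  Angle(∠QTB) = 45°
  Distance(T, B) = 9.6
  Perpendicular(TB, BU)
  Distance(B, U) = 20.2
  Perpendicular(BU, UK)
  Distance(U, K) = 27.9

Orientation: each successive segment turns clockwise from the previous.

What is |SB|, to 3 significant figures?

23.8

S is at the origin; SQ runs at -151.2° with length 29.7, so Q = (-26.0, -14.3). ∠SQT = 87.5° gives QT at 116° from the x-axis; with |QT| = 14.7, T = (-32.5, -1.13). ∠QTB = 45.0° gives TB at -18.7° from the x-axis; with |TB| = 9.6, B = (-23.4, -4.21). Then |SB| = |B − S| = 23.8.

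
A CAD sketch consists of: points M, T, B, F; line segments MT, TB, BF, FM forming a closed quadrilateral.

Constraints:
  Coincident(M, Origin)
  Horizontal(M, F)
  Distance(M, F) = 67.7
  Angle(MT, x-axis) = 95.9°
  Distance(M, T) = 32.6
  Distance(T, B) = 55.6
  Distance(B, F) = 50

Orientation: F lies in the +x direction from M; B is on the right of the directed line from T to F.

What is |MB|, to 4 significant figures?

27.33

M is at the origin; MF is horizontal with |MF| = 67.7 and F in +x, so F = (67.7, 0). MT runs at 95.9° with |MT| = 32.6, so T = (-3.351, 32.43). B is determined by |TB| = 55.6 and |BF| = 50.0 together: it lies at the intersection of circle(T, 55.6) and circle(F, 50.0). With |TF| = 78.10, the foot of the radical line on TF is 42.84 from T and the perpendicular offset is √(55.6² − 42.84²) = 35.45. Taking the right-of-TF solution: B = (20.90, -17.60).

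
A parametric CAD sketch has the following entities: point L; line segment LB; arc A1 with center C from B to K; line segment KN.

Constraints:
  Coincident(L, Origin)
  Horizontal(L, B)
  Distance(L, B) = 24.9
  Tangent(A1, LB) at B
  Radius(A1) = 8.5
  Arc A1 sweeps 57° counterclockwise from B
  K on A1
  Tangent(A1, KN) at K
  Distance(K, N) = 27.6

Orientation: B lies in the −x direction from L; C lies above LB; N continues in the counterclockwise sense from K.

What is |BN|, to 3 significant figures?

34.9

L is at the origin; L and B share the same y with |LB| = 24.9 and B on the −x side, so B = (-24.9, 0.00). Tangency of A1 to LB means the radius CB is perpendicular to LB, so C = B + (0, 8.5) = (-24.9, 8.50). On A1, B sits at bearing -90° from C; a 57° counterclockwise sweep puts K at bearing -33°, so K = C + 8.5·(cos -33°, sin -33°) = (-17.8, 3.87). The tangent condition forces CK to be normal to KN, so KN runs along (−sin -33°, cos -33°); with |KN| = 27.6, N = (-2.74, 27.0). Then |BN| = |N − B| = 34.9.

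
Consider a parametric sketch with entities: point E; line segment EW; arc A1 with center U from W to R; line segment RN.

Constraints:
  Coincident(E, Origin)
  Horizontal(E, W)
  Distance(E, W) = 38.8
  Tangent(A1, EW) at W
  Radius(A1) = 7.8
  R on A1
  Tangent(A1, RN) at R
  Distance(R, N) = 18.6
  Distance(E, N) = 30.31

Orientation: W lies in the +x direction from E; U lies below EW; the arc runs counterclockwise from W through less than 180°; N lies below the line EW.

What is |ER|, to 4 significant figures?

32.28

Checks: |UW| = 7.800 ✓; |UR| = 7.800 ✓; ∠(UR, RN) = 90.00° ✓; |RN| = 18.60 ✓; |EN| = 30.31 ✓.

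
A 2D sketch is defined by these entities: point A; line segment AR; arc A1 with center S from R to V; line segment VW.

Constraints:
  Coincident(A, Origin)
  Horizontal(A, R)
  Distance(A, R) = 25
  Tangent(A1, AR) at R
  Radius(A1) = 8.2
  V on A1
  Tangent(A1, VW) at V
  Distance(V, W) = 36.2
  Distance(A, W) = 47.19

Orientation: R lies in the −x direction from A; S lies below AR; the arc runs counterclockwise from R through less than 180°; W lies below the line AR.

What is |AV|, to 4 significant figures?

34.45

Checks: |SV| = 8.200 ✓; ∠(SV, VW) = 90.00° ✓; |VW| = 36.20 ✓; |AW| = 47.19 ✓.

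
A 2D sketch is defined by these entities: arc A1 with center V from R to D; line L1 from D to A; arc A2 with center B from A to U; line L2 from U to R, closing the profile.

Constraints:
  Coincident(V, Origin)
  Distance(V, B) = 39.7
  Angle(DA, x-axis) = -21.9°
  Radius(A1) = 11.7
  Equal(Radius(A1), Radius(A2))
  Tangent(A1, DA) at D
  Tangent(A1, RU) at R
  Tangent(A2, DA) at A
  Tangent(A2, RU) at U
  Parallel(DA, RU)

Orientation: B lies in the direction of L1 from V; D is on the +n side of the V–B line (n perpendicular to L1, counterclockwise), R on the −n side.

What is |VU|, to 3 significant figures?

41.4

Tangency of A1 to both parallel lines with radius 11.7 puts D and R at V ± 11.7·n: D = (4.36, 10.9), R = (-4.36, -10.9). Equal radii place A and U the same way about B: A = B + 11.7·n = (41.2, -3.95), U = B − 11.7·n = (32.5, -25.7). Then |VU| = |U − V| = 41.4.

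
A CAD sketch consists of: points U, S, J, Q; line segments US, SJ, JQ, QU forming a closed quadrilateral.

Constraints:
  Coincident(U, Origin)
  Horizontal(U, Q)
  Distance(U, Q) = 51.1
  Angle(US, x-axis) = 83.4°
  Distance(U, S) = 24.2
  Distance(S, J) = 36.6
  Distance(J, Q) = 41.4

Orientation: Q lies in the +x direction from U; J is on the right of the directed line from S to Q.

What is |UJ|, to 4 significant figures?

16.18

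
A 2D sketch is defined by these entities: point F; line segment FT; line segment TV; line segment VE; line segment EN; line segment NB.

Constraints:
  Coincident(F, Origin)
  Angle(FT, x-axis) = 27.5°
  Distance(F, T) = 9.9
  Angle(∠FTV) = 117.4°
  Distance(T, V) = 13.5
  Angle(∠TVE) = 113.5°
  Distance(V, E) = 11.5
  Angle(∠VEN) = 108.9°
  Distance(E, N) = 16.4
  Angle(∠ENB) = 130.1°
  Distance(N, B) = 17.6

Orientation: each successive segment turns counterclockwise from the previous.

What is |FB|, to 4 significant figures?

12.59

∠VEN = 108.9° gives EN at -132.3° from the x-axis; with |EN| = 16.4, N = (-12.83, 10.51). ∠ENB = 130.1° gives NB at -82.40° from the x-axis; with |NB| = 17.6, B = (-10.51, -6.937). Then |FB| = |B − F| = 12.59.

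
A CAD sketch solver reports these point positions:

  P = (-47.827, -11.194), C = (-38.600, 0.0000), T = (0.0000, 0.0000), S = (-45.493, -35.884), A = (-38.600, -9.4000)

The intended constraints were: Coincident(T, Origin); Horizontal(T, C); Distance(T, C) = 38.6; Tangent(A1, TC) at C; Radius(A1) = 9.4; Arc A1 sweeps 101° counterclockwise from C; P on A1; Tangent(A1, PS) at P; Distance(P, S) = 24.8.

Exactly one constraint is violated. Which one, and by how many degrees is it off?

Tangent(A1, PS) at P — off by 5.60°.

T = (0.00, 0.00) ✓; T.y = 0.00, C.y = 0.00 ✓; |TC| = 38.60 ✓; ∠(AC, CT) = 90.00° ✓; |AC| = 9.400 ✓; bearing(A→P) − bearing(A→C) = 101.0° ✓; |AP| = 9.400 ✓; ∠(AP, PS) = 95.60° ✗; |PS| = 24.80 ✓.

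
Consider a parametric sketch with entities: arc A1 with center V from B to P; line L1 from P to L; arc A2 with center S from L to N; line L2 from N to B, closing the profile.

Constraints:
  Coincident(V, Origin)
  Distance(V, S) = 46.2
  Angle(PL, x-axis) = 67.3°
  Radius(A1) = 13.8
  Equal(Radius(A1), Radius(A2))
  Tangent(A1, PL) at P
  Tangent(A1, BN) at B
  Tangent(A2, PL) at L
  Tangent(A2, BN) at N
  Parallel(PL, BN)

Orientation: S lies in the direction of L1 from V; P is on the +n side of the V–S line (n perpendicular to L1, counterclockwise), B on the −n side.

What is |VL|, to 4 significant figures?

48.22

Tangency of A1 to both parallel lines with radius 13.8 puts P and B at V ± 13.8·n: P = (-12.73, 5.326), B = (12.73, -5.326). Equal radii place L and N the same way about S: L = S + 13.8·n = (5.098, 47.95), N = S − 13.8·n = (30.56, 37.30). Then |VL| = |L − V| = 48.22.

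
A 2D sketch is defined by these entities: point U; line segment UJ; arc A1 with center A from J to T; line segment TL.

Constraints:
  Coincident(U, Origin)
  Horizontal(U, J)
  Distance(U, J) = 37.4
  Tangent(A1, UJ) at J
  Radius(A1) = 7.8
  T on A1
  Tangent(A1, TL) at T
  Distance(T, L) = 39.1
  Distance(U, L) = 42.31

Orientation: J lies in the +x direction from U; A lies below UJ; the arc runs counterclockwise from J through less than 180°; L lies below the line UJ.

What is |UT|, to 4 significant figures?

30.66

Checks: ∠(AJ, JU) = 90.00° ✓; |AT| = 7.800 ✓; ∠(AT, TL) = 90.00° ✓; |TL| = 39.10 ✓; |UL| = 42.31 ✓.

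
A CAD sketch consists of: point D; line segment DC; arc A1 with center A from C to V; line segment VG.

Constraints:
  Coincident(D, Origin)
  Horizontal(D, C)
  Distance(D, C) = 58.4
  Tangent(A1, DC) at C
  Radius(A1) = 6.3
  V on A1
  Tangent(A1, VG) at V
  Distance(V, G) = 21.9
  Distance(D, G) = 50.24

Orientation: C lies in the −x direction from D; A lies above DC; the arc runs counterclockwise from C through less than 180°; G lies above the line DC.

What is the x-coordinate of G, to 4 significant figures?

-44.11

D is at the origin; D and C share the same y with |DC| = 58.4 and C on the −x side, so C = (-58.40, 0.000). Since A1 is tangent to DC there, AC ⟂ DC, so A = C + (0, 6.3) = (-58.40, 6.300). Since AV ⟂ VG (tangency), |AG| = √(6.3² + 21.9²) = 22.79 regardless of where V sits on A1. So G lies on both circle(D, 50.24) and circle(A, 22.79); the above-DC intersection is G = (-44.11, 24.05). V is the foot of the tangent from G: V = (-52.59, 3.860).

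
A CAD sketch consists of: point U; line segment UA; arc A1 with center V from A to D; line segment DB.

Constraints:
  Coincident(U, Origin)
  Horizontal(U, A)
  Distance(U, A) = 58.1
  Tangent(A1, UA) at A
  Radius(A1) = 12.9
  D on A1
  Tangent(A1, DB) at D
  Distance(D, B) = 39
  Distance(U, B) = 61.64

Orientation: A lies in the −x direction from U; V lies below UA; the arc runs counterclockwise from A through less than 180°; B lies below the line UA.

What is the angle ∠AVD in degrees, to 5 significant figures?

137.83°

U is at the origin; UA is horizontal with |UA| = 58.1 and A on the −x side, so A = (-58.100, 0.0000). Tangency of A1 to UA means the radius VA is perpendicular to UA, so V = A + (0, -12.9) = (-58.100, -12.900). Since VD ⟂ DB (tangency), |VB| = √(12.9² + 39.0²) = 41.078 regardless of where D sits on A1. So B lies on both circle(U, 61.64) and circle(V, 41.078); the below-UA intersection is B = (-37.858, -48.644). D is the foot of the tangent from B: D = (-66.761, -22.460).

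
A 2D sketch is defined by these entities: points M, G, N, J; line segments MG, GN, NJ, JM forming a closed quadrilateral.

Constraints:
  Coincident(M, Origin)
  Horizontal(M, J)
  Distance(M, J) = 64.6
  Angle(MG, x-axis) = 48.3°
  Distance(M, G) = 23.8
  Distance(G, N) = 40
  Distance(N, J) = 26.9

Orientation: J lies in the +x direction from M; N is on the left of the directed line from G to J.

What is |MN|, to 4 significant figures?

60.62

M is at the origin; M and J share the same y with |MJ| = 64.6 and J in +x, so J = (64.6, 0). MG runs at 48.3° with |MG| = 23.8, so G = (15.83, 17.77). N is determined by |GN| = 40.0 and |NJ| = 26.9 together: it lies at the intersection of circle(G, 40.0) and circle(J, 26.9). With |GJ| = 51.90, the foot of the radical line on GJ is 34.39 from G and the perpendicular offset is √(40.0² − 34.39²) = 20.42. Taking the left-of-GJ solution: N = (55.14, 25.18).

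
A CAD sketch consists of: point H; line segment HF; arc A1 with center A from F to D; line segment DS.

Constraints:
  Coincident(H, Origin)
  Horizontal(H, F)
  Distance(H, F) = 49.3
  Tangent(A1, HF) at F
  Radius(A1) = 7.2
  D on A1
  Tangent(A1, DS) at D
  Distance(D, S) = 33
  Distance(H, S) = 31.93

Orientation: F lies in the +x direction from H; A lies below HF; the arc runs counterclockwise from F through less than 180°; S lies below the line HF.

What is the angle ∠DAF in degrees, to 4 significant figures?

43.32°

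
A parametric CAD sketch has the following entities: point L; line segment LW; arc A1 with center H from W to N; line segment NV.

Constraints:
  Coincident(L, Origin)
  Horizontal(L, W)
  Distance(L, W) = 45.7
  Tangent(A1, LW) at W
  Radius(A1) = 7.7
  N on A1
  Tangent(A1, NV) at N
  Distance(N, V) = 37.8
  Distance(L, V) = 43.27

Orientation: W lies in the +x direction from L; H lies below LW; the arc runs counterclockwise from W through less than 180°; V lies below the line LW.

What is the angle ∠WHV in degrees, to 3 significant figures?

141°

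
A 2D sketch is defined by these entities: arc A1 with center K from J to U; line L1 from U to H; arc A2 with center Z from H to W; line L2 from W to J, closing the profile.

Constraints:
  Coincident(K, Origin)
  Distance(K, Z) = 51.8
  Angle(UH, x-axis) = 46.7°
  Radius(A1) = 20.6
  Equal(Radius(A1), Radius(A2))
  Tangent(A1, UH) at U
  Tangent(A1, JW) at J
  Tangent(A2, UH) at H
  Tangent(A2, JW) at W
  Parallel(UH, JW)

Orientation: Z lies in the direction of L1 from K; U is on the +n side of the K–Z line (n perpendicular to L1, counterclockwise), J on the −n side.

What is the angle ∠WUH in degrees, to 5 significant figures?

38.498°

Tangency of A1 to both parallel lines with radius 20.6 puts U and J at K ± 20.6·n: U = (-14.992, 14.128), J = (14.992, -14.128). Equal radii place H and W the same way about Z: H = Z + 20.6·n = (20.533, 51.826), W = Z − 20.6·n = (50.518, 23.571). Then cos ∠WUH = UW·UH / (|UW||UH|), giving 38.498°.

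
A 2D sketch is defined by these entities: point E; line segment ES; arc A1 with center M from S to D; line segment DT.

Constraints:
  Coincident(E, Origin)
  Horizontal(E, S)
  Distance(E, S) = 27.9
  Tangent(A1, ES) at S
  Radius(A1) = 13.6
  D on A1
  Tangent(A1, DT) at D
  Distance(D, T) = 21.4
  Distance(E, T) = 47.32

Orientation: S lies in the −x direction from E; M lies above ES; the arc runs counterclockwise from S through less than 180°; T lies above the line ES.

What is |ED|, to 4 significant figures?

26.04

Checks: |ES| = 27.90 ✓; ∠(MS, SE) = 90.00° ✓; |MD| = 13.60 ✓; ∠(MD, DT) = 90.00° ✓; |DT| = 21.40 ✓; |ET| = 47.32 ✓.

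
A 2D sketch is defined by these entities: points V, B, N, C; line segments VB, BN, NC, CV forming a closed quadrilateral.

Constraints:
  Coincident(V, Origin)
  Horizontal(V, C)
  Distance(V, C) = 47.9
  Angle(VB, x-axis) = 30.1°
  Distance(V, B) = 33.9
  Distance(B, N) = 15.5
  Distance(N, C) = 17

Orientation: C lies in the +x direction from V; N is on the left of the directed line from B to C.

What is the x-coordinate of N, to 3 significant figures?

44.8

V is at the origin; V and C share the same y with |VC| = 47.9 and C in +x, so C = (47.9, 0). VB runs at 30.1° with |VB| = 33.9, so B = (29.3, 17.0). N is determined by |BN| = 15.5 and |NC| = 17.0 together: it lies at the intersection of circle(B, 15.5) and circle(C, 17.0). With |BC| = 25.2, the foot of the radical line on BC is 11.6 from B and the perpendicular offset is √(15.5² − 11.6²) = 10.3. Taking the left-of-BC solution: N = (44.8, 16.7).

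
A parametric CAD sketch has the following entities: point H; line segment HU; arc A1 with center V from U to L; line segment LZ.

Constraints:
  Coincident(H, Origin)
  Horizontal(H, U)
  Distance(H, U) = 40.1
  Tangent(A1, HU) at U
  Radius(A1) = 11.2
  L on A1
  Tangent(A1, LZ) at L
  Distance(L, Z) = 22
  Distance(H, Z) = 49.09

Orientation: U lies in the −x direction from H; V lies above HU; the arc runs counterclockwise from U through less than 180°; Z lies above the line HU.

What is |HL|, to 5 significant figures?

32.280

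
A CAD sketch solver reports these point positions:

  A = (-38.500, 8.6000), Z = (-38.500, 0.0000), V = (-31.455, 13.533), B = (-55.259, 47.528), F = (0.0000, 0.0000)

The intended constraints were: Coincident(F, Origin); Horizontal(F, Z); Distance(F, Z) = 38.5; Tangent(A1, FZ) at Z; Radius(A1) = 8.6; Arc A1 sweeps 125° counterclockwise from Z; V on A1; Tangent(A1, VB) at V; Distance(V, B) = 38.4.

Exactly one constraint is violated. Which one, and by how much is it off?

Distance(V, B) = 38.4 — off by 3.10.

F = (0.00, 0.00) ✓; F.y = 0.00, Z.y = 0.00 ✓; |FZ| = 38.50 ✓; ∠(AZ, ZF) = 90.00° ✓; |AZ| = 8.600 ✓; bearing(A→V) − bearing(A→Z) = 125.0° ✓; |AV| = 8.600 ✓; ∠(AV, VB) = 90.00° ✓; |VB| = 41.50 ✗.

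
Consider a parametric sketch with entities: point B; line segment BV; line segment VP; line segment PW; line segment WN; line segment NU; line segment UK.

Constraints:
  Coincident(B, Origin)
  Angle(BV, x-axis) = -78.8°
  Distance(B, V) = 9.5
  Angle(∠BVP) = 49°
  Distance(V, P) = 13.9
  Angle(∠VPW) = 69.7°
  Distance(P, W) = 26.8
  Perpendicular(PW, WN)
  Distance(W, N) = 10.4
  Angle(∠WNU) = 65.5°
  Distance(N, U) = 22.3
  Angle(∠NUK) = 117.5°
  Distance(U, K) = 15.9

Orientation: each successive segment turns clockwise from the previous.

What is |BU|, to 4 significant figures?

4.570

The perpendicularity gives WN at right angles to PW, so WN runs at -50.10°; with |WN| = 10.4, N = (17.01, 6.801). ∠WNU = 65.5° gives NU at -164.6° from the x-axis; with |NU| = 22.3, U = (-4.485, 0.8793). Then |BU| = |U − B| = 4.570.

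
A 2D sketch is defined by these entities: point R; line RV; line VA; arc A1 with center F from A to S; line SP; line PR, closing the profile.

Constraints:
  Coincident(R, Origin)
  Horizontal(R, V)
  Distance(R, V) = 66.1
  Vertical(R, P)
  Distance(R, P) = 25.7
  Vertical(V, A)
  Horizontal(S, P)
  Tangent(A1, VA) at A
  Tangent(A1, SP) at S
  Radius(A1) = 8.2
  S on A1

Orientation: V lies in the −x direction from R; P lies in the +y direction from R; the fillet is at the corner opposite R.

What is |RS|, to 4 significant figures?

63.35

R is at the origin; R and V share the same y with |RV| = 66.1 and V on the −x side, so V = (-66.10, 0.000). R and P share the same x with |RP| = 25.7 and P on the +y side, so P = (0.000, 25.70). The virtual corner opposite R is at (-66.10, 25.70). The tangent condition forces FA to be normal to VA and A1 meets SP tangentially, so FS is at right angles to SP, with radius 8.2, so the center F sits 8.2 in from both sides at F = (-57.90, 17.50). That places the tangent points at A = (-66.10, 17.50) on VA and S = (-57.90, 25.70) on SP. Then |RS| = |S − R| = 63.35.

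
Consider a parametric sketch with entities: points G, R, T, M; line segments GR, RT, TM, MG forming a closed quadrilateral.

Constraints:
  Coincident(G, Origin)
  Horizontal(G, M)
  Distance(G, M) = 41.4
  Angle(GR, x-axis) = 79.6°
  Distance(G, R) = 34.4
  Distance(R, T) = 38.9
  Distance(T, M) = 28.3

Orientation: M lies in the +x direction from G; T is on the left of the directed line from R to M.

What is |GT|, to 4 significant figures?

52.79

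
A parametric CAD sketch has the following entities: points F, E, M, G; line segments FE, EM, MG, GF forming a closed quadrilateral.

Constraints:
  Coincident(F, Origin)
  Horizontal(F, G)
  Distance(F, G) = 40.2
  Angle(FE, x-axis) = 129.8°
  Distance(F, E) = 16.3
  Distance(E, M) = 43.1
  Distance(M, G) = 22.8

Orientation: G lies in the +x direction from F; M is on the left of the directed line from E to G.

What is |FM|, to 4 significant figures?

38.20

Checks: |EM| = 43.10 ✓; |MG| = 22.80 ✓.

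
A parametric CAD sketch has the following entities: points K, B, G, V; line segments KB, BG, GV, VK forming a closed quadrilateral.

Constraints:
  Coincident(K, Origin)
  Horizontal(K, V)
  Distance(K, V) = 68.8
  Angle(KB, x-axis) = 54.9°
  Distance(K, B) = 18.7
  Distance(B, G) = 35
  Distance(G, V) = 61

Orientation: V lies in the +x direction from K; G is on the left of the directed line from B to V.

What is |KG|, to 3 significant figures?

53.7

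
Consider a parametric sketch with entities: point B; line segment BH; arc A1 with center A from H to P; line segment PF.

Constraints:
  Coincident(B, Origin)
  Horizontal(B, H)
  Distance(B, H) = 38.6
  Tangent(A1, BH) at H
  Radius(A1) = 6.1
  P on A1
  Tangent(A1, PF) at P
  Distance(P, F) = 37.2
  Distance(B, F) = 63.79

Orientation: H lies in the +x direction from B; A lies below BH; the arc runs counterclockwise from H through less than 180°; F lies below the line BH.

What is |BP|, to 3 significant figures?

34.0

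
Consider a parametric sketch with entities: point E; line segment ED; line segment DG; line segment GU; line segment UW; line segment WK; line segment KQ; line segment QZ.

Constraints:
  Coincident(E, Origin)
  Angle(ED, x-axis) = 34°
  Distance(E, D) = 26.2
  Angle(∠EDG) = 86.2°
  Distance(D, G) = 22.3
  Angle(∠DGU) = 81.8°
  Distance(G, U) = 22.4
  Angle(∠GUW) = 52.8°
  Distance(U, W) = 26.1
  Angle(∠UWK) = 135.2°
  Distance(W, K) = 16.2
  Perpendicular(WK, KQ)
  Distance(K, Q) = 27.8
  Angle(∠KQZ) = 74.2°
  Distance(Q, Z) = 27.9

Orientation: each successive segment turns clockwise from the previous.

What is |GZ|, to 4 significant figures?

14.37

E is at the origin; ED runs at 34.0° with length 26.2, so D = (21.72, 14.65). ∠EDG = 86.2° gives DG at -59.80° from the x-axis; with |DG| = 22.3, G = (32.94, -4.622). ∠DGU = 81.8° gives GU at -158.0° from the x-axis; with |GU| = 22.4, U = (12.17, -13.01). ∠GUW = 52.8° gives UW at 74.80° from the x-axis; with |UW| = 26.1, W = (19.01, 12.17). ∠UWK = 135.2° gives WK at 30.00° from the x-axis; with |WK| = 16.2, K = (33.04, 20.27). WK is perpendicular to KQ, so KQ runs at -60.00°; with |KQ| = 27.8, Q = (46.94, -3.802). ∠KQZ = 74.2° gives QZ at -165.8° from the x-axis; with |QZ| = 27.9, Z = (19.89, -10.65). Then |GZ| = |Z − G| = 14.37.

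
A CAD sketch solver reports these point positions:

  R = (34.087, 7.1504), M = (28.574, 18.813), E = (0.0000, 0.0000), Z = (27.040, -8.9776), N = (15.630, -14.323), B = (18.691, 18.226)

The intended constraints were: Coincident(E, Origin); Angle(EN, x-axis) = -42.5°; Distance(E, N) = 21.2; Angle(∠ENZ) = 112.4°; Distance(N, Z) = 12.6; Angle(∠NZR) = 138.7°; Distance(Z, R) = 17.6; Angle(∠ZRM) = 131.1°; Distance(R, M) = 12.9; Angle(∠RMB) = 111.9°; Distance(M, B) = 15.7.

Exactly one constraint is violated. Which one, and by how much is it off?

Distance(M, B) = 15.7 — off by 5.80.

E = (0.00, 0.00) ✓; EN at -42.50° ✓; |EN| = 21.20 ✓; ∠ENZ = 112.4° ✓; |NZ| = 12.60 ✓; ∠NZR = 138.7° ✓; |ZR| = 17.60 ✓; ∠ZRM = 131.1° ✓; |RM| = 12.90 ✓; ∠RMB = 111.9° ✓; |MB| = 9.900 ✗.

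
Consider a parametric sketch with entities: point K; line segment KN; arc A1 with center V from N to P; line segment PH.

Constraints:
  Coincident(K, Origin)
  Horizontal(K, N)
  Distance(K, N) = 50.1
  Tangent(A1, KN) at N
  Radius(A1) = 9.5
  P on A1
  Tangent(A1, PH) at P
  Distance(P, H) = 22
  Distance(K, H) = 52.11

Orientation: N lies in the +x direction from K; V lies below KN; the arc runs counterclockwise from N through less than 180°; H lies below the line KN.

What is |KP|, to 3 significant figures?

41.8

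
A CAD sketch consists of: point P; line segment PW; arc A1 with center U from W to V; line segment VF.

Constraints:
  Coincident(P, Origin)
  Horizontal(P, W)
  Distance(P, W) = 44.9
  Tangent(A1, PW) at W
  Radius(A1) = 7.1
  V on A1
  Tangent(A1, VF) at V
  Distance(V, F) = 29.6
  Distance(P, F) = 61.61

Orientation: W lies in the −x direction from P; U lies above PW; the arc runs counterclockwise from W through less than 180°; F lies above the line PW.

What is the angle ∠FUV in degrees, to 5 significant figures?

76.512°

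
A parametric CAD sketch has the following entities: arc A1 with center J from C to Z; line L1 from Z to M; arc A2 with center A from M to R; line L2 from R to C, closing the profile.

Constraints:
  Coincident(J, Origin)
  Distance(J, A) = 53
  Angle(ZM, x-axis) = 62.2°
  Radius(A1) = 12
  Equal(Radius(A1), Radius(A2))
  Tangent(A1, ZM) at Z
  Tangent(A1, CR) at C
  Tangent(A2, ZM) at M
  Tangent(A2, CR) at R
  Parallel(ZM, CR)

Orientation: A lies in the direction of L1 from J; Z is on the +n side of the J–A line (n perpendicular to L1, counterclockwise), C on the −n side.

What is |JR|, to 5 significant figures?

54.342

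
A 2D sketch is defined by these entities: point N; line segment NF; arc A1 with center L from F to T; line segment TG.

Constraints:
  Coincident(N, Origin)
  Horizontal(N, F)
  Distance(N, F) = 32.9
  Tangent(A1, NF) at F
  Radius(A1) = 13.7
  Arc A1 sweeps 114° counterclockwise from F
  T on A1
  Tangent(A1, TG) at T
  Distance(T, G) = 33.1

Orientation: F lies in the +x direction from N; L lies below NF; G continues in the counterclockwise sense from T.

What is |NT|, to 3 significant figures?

28.1

Tangency of A1 to NF means the radius LF is perpendicular to NF, so L = F + (0, -13.7) = (32.9, -13.7). On A1, F sits at bearing 90° from L; a 114° counterclockwise sweep puts T at bearing 204°, so T = L + 13.7·(cos 204°, sin 204°) = (20.4, -19.3). Then |NT| = |T − N| = 28.1.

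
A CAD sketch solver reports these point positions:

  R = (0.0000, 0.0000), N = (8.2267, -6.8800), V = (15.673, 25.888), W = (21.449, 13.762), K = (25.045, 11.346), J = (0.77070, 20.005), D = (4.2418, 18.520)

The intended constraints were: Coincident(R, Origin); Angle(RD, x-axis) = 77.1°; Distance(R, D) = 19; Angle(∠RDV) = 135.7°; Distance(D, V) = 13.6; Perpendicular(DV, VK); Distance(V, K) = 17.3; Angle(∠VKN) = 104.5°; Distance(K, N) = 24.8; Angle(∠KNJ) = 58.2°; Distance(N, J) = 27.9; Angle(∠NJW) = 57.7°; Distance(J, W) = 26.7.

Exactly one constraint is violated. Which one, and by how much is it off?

Distance(J, W) = 26.7 — off by 5.10.

R = (0.00, 0.00) ✓; RD at 77.10° ✓; |RD| = 19.00 ✓; ∠RDV = 135.7° ✓; |DV| = 13.60 ✓; ∠(DV, VK) = 90.00° ✓; |VK| = 17.30 ✓; ∠VKN = 104.5° ✓; |KN| = 24.80 ✓; ∠KNJ = 58.20° ✓; |NJ| = 27.90 ✓; ∠NJW = 57.70° ✓; |JW| = 21.60 ✗.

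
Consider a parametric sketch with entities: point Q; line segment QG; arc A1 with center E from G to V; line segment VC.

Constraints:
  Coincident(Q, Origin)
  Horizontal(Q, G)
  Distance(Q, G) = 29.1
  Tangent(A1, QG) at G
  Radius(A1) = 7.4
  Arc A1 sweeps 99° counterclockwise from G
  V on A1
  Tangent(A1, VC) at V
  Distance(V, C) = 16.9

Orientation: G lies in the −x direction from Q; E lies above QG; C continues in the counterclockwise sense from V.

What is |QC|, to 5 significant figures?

35.137

Q is at the origin; Q and G share the same y with |QG| = 29.1 and G on the −x side, so G = (-29.100, 0.0000). A1 meets QG tangentially, so EG is at right angles to QG, so E = G + (0, 7.4) = (-29.100, 7.4000). On A1, G sits at bearing -90° from E; a 99° counterclockwise sweep puts V at bearing 9°, so V = E + 7.4·(cos 9°, sin 9°) = (-21.791, 8.5576). The tangent condition forces EV to be normal to VC, so VC runs along (−sin 9°, cos 9°); with |VC| = 16.9, C = (-24.435, 25.250). Then |QC| = |C − Q| = 35.137.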